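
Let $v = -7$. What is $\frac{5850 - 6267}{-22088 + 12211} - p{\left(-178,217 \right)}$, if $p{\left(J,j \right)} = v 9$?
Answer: $\frac{622668}{9877} \approx 63.042$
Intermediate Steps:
$p{\left(J,j \right)} = -63$ ($p{\left(J,j \right)} = \left(-7\right) 9 = -63$)
$\frac{5850 - 6267}{-22088 + 12211} - p{\left(-178,217 \right)} = \frac{5850 - 6267}{-22088 + 12211} - -63 = - \frac{417}{-9877} + 63 = \left(-417\right) \left(- \frac{1}{9877}\right) + 63 = \frac{417}{9877} + 63 = \frac{622668}{9877}$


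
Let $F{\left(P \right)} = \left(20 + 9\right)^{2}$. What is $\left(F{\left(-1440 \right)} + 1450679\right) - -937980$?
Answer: $2389500$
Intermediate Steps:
$F{\left(P \right)} = 841$ ($F{\left(P \right)} = 29^{2} = 841$)
$\left(F{\left(-1440 \right)} + 1450679\right) - -937980 = \left(841 + 1450679\right) - -937980 = 1451520 + 937980 = 2389500$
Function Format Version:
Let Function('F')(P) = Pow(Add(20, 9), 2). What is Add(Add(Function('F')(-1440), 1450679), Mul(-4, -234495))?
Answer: 2389500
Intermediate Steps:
Function('F')(P) = 841 (Function('F')(P) = Pow(29, 2) = 841)
Add(Add(Function('F')(-1440), 1450679), Mul(-4, -234495)) = Add(Add(841, 1450679), Mul(-4, -234495)) = Add(1451520, 937980) = 2389500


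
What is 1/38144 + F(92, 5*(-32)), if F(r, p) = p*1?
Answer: -6103039/38144 ≈ -160.00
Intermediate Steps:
F(r, p) = p
1/38144 + F(92, 5*(-32)) = 1/38144 + 5*(-32) = 1/38144 - 160 = -6103039/38144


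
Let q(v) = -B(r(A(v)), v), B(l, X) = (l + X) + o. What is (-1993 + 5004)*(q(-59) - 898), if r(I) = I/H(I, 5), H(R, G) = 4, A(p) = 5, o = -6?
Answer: -10047707/4 ≈ -2.5119e+6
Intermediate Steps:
r(I) = I/4
B(l, X) = -6 + X + l (B(l, X) = (l + X) - 6 = (X + l) - 6 = -6 + X + l)
q(v) = 19/4 - v (q(v) = -(-6 + v + (1/4)*5) = -(-6 + v + 5/4) = -(-19/4 + v) = 19/4 - v)
(-1993 + 5004)*(q(-59) - 898) = (-1993 + 5004)*((19/4 - 1*(-59)) - 898) = 3011*((19/4 + 59) - 898) = 3011*(255/4 - 898) = 3011*(-3337/4) = -10047707/4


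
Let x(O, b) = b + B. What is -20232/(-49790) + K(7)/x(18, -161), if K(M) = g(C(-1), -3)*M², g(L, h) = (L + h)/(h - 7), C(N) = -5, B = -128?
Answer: 389528/1438931 ≈ 0.27071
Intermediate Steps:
g(L, h) = (L + h)/(-7 + h)
K(M) = 4*M²/5 (K(M) = ((-5 - 3)/(-7 - 3))*M² = (-8/(-10))*M² = (-⅒*(-8))*M² = 4*M²/5)
x(O, b) = -128 + b (x(O, b) = b - 128 = -128 + b)
-20232/(-49790) + K(7)/x(18, -161) = -20232/(-49790) + ((⅘)*7²)/(-128 - 161) = -20232*(-1/49790) + ((⅘)*49)/(-289) = 10116/24895 + (196/5)*(-1/289) = 10116/24895 - 196/1445 = 389528/1438931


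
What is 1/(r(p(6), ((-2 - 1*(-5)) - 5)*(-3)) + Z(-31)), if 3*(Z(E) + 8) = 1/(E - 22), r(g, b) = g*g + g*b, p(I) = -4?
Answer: -159/2545 ≈ -0.062475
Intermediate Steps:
r(g, b) = g² + b*g
Z(E) = -8 + 1/(3*(-22 + E)) (Z(E) = -8 + 1/(3*(E - 22)) = -8 + 1/(3*(-22 + E)))
1/(r(p(6), ((-2 - 1*(-5)) - 5)*(-3)) + Z(-31)) = 1/(-4*(((-2 - 1*(-5)) - 5)*(-3) - 4) + (529 - 24*(-31))/(3*(-22 - 31))) = 1/(-4*(((-2 + 5) - 5)*(-3) - 4) + (⅓)*(529 + 744)/(-53)) = 1/(-4*((3 - 5)*(-3) - 4) + (⅓)*(-1/53)*1273) = 1/(-4*(-2*(-3) - 4) - 1273/159) = 1/(-4*(6 - 4) - 1273/159) = 1/(-4*2 - 1273/159) = 1/(-8 - 1273/159) = 1/(-2545/159) = -159/2545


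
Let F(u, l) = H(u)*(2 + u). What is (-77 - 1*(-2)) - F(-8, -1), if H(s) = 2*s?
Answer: -171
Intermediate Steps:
F(u, l) = 2*u*(2 + u) (F(u, l) = (2*u)*(2 + u) = 2*u*(2 + u))
(-77 - 1*(-2)) - F(-8, -1) = (-77 - 1*(-2)) - 2*(-8)*(2 - 8) = (-77 + 2) - 2*(-8)*(-6) = -75 - 1*96 = -75 - 96 = -171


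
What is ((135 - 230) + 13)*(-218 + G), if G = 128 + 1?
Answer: 7298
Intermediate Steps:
G = 129
((135 - 230) + 13)*(-218 + G) = ((135 - 230) + 13)*(-218 + 129) = (-95 + 13)*(-89) = -82*(-89) = 7298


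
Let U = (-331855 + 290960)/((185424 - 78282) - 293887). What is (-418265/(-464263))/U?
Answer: 15621779485/3797207077 ≈ 4.1140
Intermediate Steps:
U = 8179/37349 (U = -40895/(107142 - 293887) = -40895/(-186745) = -40895*(-1/186745) = 8179/37349 ≈ 0.21899)
(-418265/(-464263))/U = (-418265/(-464263))/(8179/37349) = -418265*(-1/464263)*(37349/8179) = (418265/464263)*(37349/8179) = 15621779485/3797207077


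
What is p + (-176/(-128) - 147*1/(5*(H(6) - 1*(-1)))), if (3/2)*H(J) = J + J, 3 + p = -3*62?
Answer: -22907/120 ≈ -190.89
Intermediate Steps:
p = -189 (p = -3 - 3*62 = -3 - 186 = -189)
H(J) = 4*J/3 (H(J) = 2*(J + J)/3 = 2*(2*J)/3 = 4*J/3)
p + (-176/(-128) - 147*1/(5*(H(6) - 1*(-1)))) = -189 + (-176/(-128) - 147*1/(5*((4/3)*6 - 1*(-1)))) = -189 + (-176*(-1/128) - 147*1/(5*(8 + 1))) = -189 + (11/8 - 147/(5*9)) = -189 + (11/8 - 147/45) = -189 + (11/8 - 147*1/45) = -189 + (11/8 - 49/15) = -189 - 227/120 = -22907/120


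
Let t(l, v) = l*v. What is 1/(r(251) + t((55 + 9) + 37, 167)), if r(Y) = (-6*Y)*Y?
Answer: -1/361139 ≈ -2.7690e-6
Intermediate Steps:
r(Y) = -6*Y²
1/(r(251) + t((55 + 9) + 37, 167)) = 1/(-6*251² + ((55 + 9) + 37)*167) = 1/(-6*63001 + (64 + 37)*167) = 1/(-378006 + 101*167) = 1/(-378006 + 16867) = 1/(-361139) = -1/361139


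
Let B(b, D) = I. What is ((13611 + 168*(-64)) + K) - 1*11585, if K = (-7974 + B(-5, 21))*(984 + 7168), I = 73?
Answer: -64417678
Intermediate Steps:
B(b, D) = 73
K = -64408952 (K = (-7974 + 73)*(984 + 7168) = -7901*8152 = -64408952)
((13611 + 168*(-64)) + K) - 1*11585 = ((13611 + 168*(-64)) - 64408952) - 1*11585 = ((13611 - 10752) - 64408952) - 11585 = (2859 - 64408952) - 11585 = -64406093 - 11585 = -64417678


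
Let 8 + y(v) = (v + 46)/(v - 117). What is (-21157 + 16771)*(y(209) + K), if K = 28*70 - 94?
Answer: -375421863/46 ≈ -8.1613e+6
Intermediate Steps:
y(v) = -8 + (46 + v)/(-117 + v) (y(v) = -8 + (v + 46)/(v - 117) = -8 + (46 + v)/(-117 + v))
K = 1866 (K = 1960 - 94 = 1866)
(-21157 + 16771)*(y(209) + K) = (-21157 + 16771)*((982 - 7*209)/(-117 + 209) + 1866) = -4386*((982 - 1463)/92 + 1866) = -4386*((1/92)*(-481) + 1866) = -4386*(-481/92 + 1866) = -4386*171191/92 = -375421863/46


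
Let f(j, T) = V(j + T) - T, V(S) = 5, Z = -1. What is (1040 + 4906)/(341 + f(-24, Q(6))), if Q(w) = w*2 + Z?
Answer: 5946/335 ≈ 17.749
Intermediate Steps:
Q(w) = -1 + 2*w (Q(w) = w*2 - 1 = 2*w - 1 = -1 + 2*w)
f(j, T) = 5 - T
(1040 + 4906)/(341 + f(-24, Q(6))) = (1040 + 4906)/(341 + (5 - (-1 + 2*6))) = 5946/(341 + (5 - (-1 + 12))) = 5946/(341 + (5 - 1*11)) = 5946/(341 + (5 - 11)) = 5946/(341 - 6) = 5946/335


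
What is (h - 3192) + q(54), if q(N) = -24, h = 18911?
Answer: 15695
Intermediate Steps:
(h - 3192) + q(54) = (18911 - 3192) - 24 = 15719 - 24 = 15695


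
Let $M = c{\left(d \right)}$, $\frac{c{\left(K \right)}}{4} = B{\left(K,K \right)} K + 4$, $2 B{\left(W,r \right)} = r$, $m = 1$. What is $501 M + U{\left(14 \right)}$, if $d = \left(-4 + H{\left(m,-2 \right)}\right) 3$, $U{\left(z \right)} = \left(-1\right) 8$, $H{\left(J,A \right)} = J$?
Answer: $89170$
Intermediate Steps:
$B{\left(W,r \right)} = \frac{r}{2}$
$U{\left(z \right)} = -8$
$d = -9$ ($d = \left(-4 + 1\right) 3 = \left(-3\right) 3 = -9$)
$c{\left(K \right)} = 16 + 2 K^{2}$ ($c{\left(K \right)} = 4 \left(\frac{K}{2} K + 4\right) = 4 \left(\frac{K^{2}}{2} + 4\right) = 4 \left(4 + \frac{K^{2}}{2}\right) = 16 + 2 K^{2}$)
$M = 178$ ($M = 16 + 2 \left(-9\right)^{2} = 16 + 2 \cdot 81 = 16 + 162 = 178$)
$501 M + U{\left(14 \right)} = 501 \cdot 178 - 8 = 89178 - 8 = 89170$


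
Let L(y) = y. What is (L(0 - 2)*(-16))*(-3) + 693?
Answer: 597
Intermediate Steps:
(L(0 - 2)*(-16))*(-3) + 693 = ((0 - 2)*(-16))*(-3) + 693 = -2*(-16)*(-3) + 693 = 32*(-3) + 693 = -96 + 693 = 597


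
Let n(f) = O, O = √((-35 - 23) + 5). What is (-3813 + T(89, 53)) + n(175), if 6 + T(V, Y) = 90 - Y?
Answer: -3782 + I*√53 ≈ -3782.0 + 7.2801*I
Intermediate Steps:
O = I*√53 (O = √(-58 + 5) = √(-53) = I*√53 ≈ 7.2801*I)
T(V, Y) = 84 - Y (T(V, Y) = -6 + (90 - Y) = 84 - Y)
n(f) = I*√53
(-3813 + T(89, 53)) + n(175) = (-3813 + (84 - 1*53)) + I*√53 = (-3813 + (84 - 53)) + I*√53 = (-3813 + 31) + I*√53 = -3782 + I*√53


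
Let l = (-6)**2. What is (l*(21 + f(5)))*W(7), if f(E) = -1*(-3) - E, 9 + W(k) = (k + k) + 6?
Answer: 7524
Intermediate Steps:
W(k) = -3 + 2*k (W(k) = -9 + ((k + k) + 6) = -9 + (2*k + 6) = -9 + (6 + 2*k) = -3 + 2*k)
f(E) = 3 - E
l = 36
(l*(21 + f(5)))*W(7) = (36*(21 + (3 - 1*5)))*(-3 + 2*7) = (36*(21 + (3 - 5)))*(-3 + 14) = (36*(21 - 2))*11 = (36*19)*11 = 684*11 = 7524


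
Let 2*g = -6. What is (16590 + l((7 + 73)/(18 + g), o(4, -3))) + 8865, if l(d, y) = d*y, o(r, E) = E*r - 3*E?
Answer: 25439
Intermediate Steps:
o(r, E) = -3*E + E*r
g = -3 (g = (½)*(-6) = -3)
(16590 + l((7 + 73)/(18 + g), o(4, -3))) + 8865 = (16590 + ((7 + 73)/(18 - 3))*(-3*(-3 + 4))) + 8865 = (16590 + (80/15)*(-3*1)) + 8865 = (16590 + (80*(1/15))*(-3)) + 8865 = (16590 + (16/3)*(-3)) + 8865 = (16590 - 16) + 8865 = 16574 + 8865 = 25439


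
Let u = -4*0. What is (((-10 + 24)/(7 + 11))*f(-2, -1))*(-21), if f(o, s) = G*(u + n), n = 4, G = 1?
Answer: -196/3 ≈ -65.333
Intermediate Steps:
u = 0
f(o, s) = 4 (f(o, s) = 1*(0 + 4) = 1*4 = 4)
(((-10 + 24)/(7 + 11))*f(-2, -1))*(-21) = (((-10 + 24)/(7 + 11))*4)*(-21) = ((14/18)*4)*(-21) = ((14*(1/18))*4)*(-21) = ((7/9)*4)*(-21) = (28/9)*(-21) = -196/3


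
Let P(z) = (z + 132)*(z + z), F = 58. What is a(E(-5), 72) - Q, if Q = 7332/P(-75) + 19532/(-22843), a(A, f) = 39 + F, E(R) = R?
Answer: 3213220921/32551275 ≈ 98.713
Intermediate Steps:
P(z) = 2*z*(132 + z) (P(z) = (132 + z)*(2*z) = 2*z*(132 + z))
a(A, f) = 97 (a(A, f) = 39 + 58 = 97)
Q = -55747246/32551275 (Q = 7332/((2*(-75)*(132 - 75))) + 19532/(-22843) = 7332/((2*(-75)*57)) + 19532*(-1/22843) = 7332/(-8550) - 19532/22843 = 7332*(-1/8550) - 19532/22843 = -1222/1425 - 19532/22843 = -55747246/32551275 ≈ -1.7126)
a(E(-5), 72) - Q = 97 - 1*(-55747246/32551275) = 97 + 55747246/32551275 = 3213220921/32551275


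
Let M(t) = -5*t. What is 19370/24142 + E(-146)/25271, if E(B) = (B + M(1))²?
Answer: 519980506/305046241 ≈ 1.7046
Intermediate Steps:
E(B) = (-5 + B)² (E(B) = (B - 5*1)² = (B - 5)² = (-5 + B)²)
19370/24142 + E(-146)/25271 = 19370/24142 + (-5 - 146)²/25271 = 19370*(1/24142) + (-151)²*(1/25271) = 9685/12071 + 22801*(1/25271) = 9685/12071 + 22801/25271 = 519980506/305046241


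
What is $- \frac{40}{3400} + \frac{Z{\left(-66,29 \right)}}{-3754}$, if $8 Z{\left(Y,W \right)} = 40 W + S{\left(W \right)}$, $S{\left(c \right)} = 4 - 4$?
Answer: $- \frac{16079}{319090} \approx -0.05039$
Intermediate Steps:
$S{\left(c \right)} = 0$
$Z{\left(Y,W \right)} = 5 W$ ($Z{\left(Y,W \right)} = \frac{40 W + 0}{8} = \frac{40 W}{8} = 5 W$)
$- \frac{40}{3400} + \frac{Z{\left(-66,29 \right)}}{-3754} = - \frac{40}{3400} + \frac{5 \cdot 29}{-3754} = \left(-40\right) \frac{1}{3400} + 145 \left(- \frac{1}{3754}\right) = - \frac{1}{85} - \frac{145}{3754} = - \frac{16079}{319090}$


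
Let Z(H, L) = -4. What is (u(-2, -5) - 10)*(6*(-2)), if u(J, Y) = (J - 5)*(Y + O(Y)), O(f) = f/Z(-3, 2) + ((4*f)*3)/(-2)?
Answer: 2325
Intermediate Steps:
O(f) = -25*f/4 (O(f) = f/(-4) + ((4*f)*3)/(-2) = f*(-1/4) + (12*f)*(-1/2) = -f/4 - 6*f = -25*f/4)
u(J, Y) = -21*Y*(-5 + J)/4 (u(J, Y) = (J - 5)*(Y - 25*Y/4) = (-5 + J)*(-21*Y/4) = -21*Y*(-5 + J)/4)
(u(-2, -5) - 10)*(6*(-2)) = ((21/4)*(-5)*(5 - 1*(-2)) - 10)*(6*(-2)) = ((21/4)*(-5)*(5 + 2) - 10)*(-12) = ((21/4)*(-5)*7 - 10)*(-12) = (-735/4 - 10)*(-12) = -775/4*(-12) = 2325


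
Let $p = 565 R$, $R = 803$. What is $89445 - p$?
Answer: $-364250$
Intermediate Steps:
$p = 453695$ ($p = 565 \cdot 803 = 453695$)
$89445 - p = 89445 - 453695 = -364250$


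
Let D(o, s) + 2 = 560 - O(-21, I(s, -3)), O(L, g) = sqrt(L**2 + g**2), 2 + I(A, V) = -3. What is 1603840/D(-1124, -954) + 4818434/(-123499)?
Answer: 7787606391682/2742542293 + 114560*sqrt(466)/22207 ≈ 2950.9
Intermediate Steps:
I(A, V) = -5 (I(A, V) = -2 - 3 = -5)
D(o, s) = 558 - sqrt(466) (D(o, s) = -2 + (560 - sqrt((-21)**2 + (-5)**2)) = -2 + (560 - sqrt(441 + 25)) = -2 + (560 - sqrt(466)) = 558 - sqrt(466))
1603840/D(-1124, -954) + 4818434/(-123499) = 1603840/(558 - sqrt(466)) + 4818434/(-123499) = 1603840/(558 - sqrt(466)) + 4818434*(-1/123499) = 1603840/(558 - sqrt(466)) - 4818434/123499 = -4818434/123499 + 1603840/(558 - sqrt(466))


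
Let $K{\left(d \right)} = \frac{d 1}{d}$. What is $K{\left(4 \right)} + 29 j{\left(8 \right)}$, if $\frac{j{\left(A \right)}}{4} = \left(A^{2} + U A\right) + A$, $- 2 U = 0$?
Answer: $8353$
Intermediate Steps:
$U = 0$ ($U = \left(- \frac{1}{2}\right) 0 = 0$)
$j{\left(A \right)} = 4 A + 4 A^{2}$ ($j{\left(A \right)} = 4 \left(\left(A^{2} + 0 A\right) + A\right) = 4 \left(\left(A^{2} + 0\right) + A\right) = 4 \left(A^{2} + A\right) = 4 \left(A + A^{2}\right) = 4 A + 4 A^{2}$)
$K{\left(d \right)} = 1$ ($K{\left(d \right)} = \frac{d}{d} = 1$)
$K{\left(4 \right)} + 29 j{\left(8 \right)} = 1 + 29 \cdot 4 \cdot 8 \left(1 + 8\right) = 1 + 29 \cdot 4 \cdot 8 \cdot 9 = 1 + 29 \cdot 288 = 1 + 8352 = 8353$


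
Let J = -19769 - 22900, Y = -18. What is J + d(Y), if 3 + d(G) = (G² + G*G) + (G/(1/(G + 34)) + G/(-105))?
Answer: -1480914/35 ≈ -42312.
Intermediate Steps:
d(G) = -3 + 2*G² - G/105 + G*(34 + G) (d(G) = -3 + ((G² + G*G) + (G/(1/(G + 34)) + G/(-105))) = -3 + ((G² + G²) + (G/(1/(34 + G)) + G*(-1/105))) = -3 + (2*G² + (G*(34 + G) - G/105)) = -3 + (2*G² + (-G/105 + G*(34 + G))) = -3 + (2*G² - G/105 + G*(34 + G)) = -3 + 2*G² - G/105 + G*(34 + G))
J = -42669
J + d(Y) = -42669 + (-3 + 3*(-18)² + (3569/105)*(-18)) = -42669 + (-3 + 3*324 - 21414/35) = -42669 + (-3 + 972 - 21414/35) = -42669 + 12501/35 = -1480914/35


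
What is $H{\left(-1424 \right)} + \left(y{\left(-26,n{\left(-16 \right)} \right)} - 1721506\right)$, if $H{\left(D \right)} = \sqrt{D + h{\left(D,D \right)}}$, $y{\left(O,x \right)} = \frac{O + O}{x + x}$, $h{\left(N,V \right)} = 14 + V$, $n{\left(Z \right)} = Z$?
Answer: $- \frac{13772035}{8} + i \sqrt{2834} \approx -1.7215 \cdot 10^{6} + 53.235 i$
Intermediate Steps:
$y{\left(O,x \right)} = \frac{O}{x}$ ($y{\left(O,x \right)} = \frac{2 O}{2 x} = 2 O \frac{1}{2 x} = \frac{O}{x}$)
$H{\left(D \right)} = \sqrt{14 + 2 D}$ ($H{\left(D \right)} = \sqrt{D + \left(14 + D\right)} = \sqrt{14 + 2 D}$)
$H{\left(-1424 \right)} + \left(y{\left(-26,n{\left(-16 \right)} \right)} - 1721506\right) = \sqrt{14 + 2 \left(-1424\right)} - \left(1721506 + \frac{26}{-16}\right) = \sqrt{14 - 2848} - \frac{13772035}{8} = \sqrt{-2834} + \left(\frac{13}{8} - 1721506\right) = i \sqrt{2834} - \frac{13772035}{8} = - \frac{13772035}{8} + i \sqrt{2834}$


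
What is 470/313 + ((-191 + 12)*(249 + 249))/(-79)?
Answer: 27938576/24727 ≈ 1129.9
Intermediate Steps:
470/313 + ((-191 + 12)*(249 + 249))/(-79) = 470*(1/313) - 179*498*(-1/79) = 470/313 - 89142*(-1/79) = 470/313 + 89142/79 = 27938576/24727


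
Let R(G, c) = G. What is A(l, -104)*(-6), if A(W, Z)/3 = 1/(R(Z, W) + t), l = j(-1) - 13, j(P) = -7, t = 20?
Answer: 3/14 ≈ 0.21429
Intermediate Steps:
l = -20 (l = -7 - 13 = -20)
A(W, Z) = 3/(20 + Z) (A(W, Z) = 3/(Z + 20) = 3/(20 + Z))
A(l, -104)*(-6) = (3/(20 - 104))*(-6) = (3/(-84))*(-6) = (3*(-1/84))*(-6) = -1/28*(-6) = 3/14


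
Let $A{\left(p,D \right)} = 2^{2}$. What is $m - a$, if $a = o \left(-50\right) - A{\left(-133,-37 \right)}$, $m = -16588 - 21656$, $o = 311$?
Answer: $-22690$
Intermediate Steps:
$A{\left(p,D \right)} = 4$
$m = -38244$ ($m = -16588 - 21656 = -38244$)
$a = -15554$ ($a = 311 \left(-50\right) - 4 = -15550 - 4 = -15554$)
$m - a = -38244 - -15554 = -38244 + 15554 = -22690$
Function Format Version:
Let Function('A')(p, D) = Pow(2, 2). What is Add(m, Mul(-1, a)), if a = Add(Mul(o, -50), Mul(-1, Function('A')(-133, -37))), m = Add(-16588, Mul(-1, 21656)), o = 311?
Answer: -22690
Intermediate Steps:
Function('A')(p, D) = 4
m = -38244 (m = Add(-16588, -21656) = -38244)
a = -15554 (a = Add(Mul(311, -50), Mul(-1, 4)) = Add(-15550, -4) = -15554)
Add(m, Mul(-1, a)) = Add(-38244, Mul(-1, -15554)) = Add(-38244, 15554) = -22690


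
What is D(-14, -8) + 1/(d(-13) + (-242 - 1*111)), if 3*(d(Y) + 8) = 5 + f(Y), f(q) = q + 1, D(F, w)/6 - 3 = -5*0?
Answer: 19617/1090 ≈ 17.997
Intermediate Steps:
D(F, w) = 18 (D(F, w) = 18 + 6*(-5*0) = 18 + 6*0 = 18 + 0 = 18)
f(q) = 1 + q
d(Y) = -6 + Y/3 (d(Y) = -8 + (5 + (1 + Y))/3 = -8 + (6 + Y)/3 = -8 + (2 + Y/3) = -6 + Y/3)
D(-14, -8) + 1/(d(-13) + (-242 - 1*111)) = 18 + 1/((-6 + (⅓)*(-13)) + (-242 - 1*111)) = 18 + 1/((-6 - 13/3) + (-242 - 111)) = 18 + 1/(-31/3 - 353) = 18 + 1/(-1090/3) = 18 - 3/1090 = 19617/1090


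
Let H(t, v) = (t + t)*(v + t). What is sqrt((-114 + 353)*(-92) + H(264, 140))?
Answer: 2*sqrt(47831) ≈ 437.41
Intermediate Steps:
H(t, v) = 2*t*(t + v) (H(t, v) = (2*t)*(t + v) = 2*t*(t + v))
sqrt((-114 + 353)*(-92) + H(264, 140)) = sqrt((-114 + 353)*(-92) + 2*264*(264 + 140)) = sqrt(239*(-92) + 2*264*404) = sqrt(-21988 + 213312) = sqrt(191324) = 2*sqrt(47831)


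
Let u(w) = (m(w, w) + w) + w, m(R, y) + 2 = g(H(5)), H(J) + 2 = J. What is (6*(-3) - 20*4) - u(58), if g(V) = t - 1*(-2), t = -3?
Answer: -211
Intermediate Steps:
H(J) = -2 + J
g(V) = -1 (g(V) = -3 - 1*(-2) = -3 + 2 = -1)
m(R, y) = -3 (m(R, y) = -2 - 1 = -3)
u(w) = -3 + 2*w (u(w) = (-3 + w) + w = -3 + 2*w)
(6*(-3) - 20*4) - u(58) = (6*(-3) - 20*4) - (-3 + 2*58) = (-18 - 80) - (-3 + 116) = -98 - 1*113 = -98 - 113 = -211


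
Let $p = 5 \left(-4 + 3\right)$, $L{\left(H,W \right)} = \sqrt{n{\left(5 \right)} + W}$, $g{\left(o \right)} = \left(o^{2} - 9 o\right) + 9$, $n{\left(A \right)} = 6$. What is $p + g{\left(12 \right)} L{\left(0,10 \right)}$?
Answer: $175$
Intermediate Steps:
$g{\left(o \right)} = 9 + o^{2} - 9 o$
$L{\left(H,W \right)} = \sqrt{6 + W}$
$p = -5$ ($p = 5 \left(-1\right) = -5$)
$p + g{\left(12 \right)} L{\left(0,10 \right)} = -5 + \left(9 + 12^{2} - 108\right) \sqrt{6 + 10} = -5 + \left(9 + 144 - 108\right) \sqrt{16} = -5 + 45 \cdot 4 = -5 + 180 = 175$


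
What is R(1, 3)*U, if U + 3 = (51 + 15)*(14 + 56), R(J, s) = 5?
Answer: 23085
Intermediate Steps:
U = 4617 (U = -3 + (51 + 15)*(14 + 56) = -3 + 66*70 = -3 + 4620 = 4617)
R(1, 3)*U = 5*4617 = 23085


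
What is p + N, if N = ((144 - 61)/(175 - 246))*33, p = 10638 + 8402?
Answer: 1349101/71 ≈ 19001.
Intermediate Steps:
p = 19040
N = -2739/71 (N = (83/(-71))*33 = (83*(-1/71))*33 = -83/71*33 = -2739/71 ≈ -38.577)
p + N = 19040 - 2739/71 = 1349101/71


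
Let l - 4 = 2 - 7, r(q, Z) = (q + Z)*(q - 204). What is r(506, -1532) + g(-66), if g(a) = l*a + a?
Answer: -309852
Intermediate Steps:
r(q, Z) = (-204 + q)*(Z + q) (r(q, Z) = (Z + q)*(-204 + q) = (-204 + q)*(Z + q))
l = -1 (l = 4 + (2 - 7) = 4 - 5 = -1)
g(a) = 0 (g(a) = -a + a = 0)
r(506, -1532) + g(-66) = (506² - 204*(-1532) - 204*506 - 1532*506) + 0 = (256036 + 312528 - 103224 - 775192) + 0 = -309852 + 0 = -309852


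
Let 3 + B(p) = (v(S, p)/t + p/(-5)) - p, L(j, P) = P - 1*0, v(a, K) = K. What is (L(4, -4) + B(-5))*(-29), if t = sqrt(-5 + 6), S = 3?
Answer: 174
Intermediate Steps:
t = 1 (t = sqrt(1) = 1)
L(j, P) = P (L(j, P) = P + 0 = P)
B(p) = -3 - p/5 (B(p) = -3 + ((p/1 + p/(-5)) - p) = -3 + ((p*1 + p*(-1/5)) - p) = -3 + ((p - p/5) - p) = -3 + (4*p/5 - p) = -3 - p/5)
(L(4, -4) + B(-5))*(-29) = (-4 + (-3 - 1/5*(-5)))*(-29) = (-4 + (-3 + 1))*(-29) = (-4 - 2)*(-29) = -6*(-29) = 174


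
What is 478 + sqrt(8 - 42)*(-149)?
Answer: 478 - 149*I*sqrt(34) ≈ 478.0 - 868.81*I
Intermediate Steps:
478 + sqrt(8 - 42)*(-149) = 478 + sqrt(-34)*(-149) = 478 + (I*sqrt(34))*(-149) = 478 - 149*I*sqrt(34)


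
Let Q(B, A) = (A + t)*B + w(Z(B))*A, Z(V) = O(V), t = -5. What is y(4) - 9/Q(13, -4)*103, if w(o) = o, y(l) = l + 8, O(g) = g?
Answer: 2955/169 ≈ 17.485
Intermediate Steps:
Z(V) = V
y(l) = 8 + l
Q(B, A) = A*B + B*(-5 + A) (Q(B, A) = (A - 5)*B + B*A = (-5 + A)*B + A*B = B*(-5 + A) + A*B = A*B + B*(-5 + A))
y(4) - 9/Q(13, -4)*103 = (8 + 4) - 9*1/(13*(-5 + 2*(-4)))*103 = 12 - 9*1/(13*(-5 - 8))*103 = 12 - 9/(13*(-13))*103 = 12 - 9/(-169)*103 = 12 - 9*(-1/169)*103 = 12 + (9/169)*103 = 12 + 927/169 = 2955/169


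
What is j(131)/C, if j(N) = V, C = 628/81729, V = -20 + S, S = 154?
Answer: 5475843/314 ≈ 17439.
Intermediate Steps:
V = 134 (V = -20 + 154 = 134)
C = 628/81729 (C = 628*(1/81729) = 628/81729 ≈ 0.0076839)
j(N) = 134
j(131)/C = 134/(628/81729) = 134*(81729/628) = 5475843/314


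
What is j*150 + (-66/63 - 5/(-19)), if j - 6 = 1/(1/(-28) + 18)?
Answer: 182145661/200697 ≈ 907.57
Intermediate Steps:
j = 3046/503 (j = 6 + 1/(1/(-28) + 18) = 6 + 1/(-1/28 + 18) = 6 + 1/(503/28) = 6 + 28/503 = 3046/503 ≈ 6.0557)
j*150 + (-66/63 - 5/(-19)) = (3046/503)*150 + (-66/63 - 5/(-19)) = 456900/503 + (-66*1/63 - 5*(-1/19)) = 456900/503 + (-22/21 + 5/19) = 456900/503 - 313/399 = 182145661/200697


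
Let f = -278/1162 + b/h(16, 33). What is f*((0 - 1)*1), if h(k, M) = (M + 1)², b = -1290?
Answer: 455087/335818 ≈ 1.3552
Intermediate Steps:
h(k, M) = (1 + M)²
f = -455087/335818 (f = -278/1162 - 1290/(1 + 33)² = -278*1/1162 - 1290/(34²) = -139/581 - 1290/1156 = -139/581 - 1290*1/1156 = -139/581 - 645/578 = -455087/335818 ≈ -1.3552)
f*((0 - 1)*1) = -455087*(0 - 1)/335818 = -(-455087)/335818 = -455087/335818*(-1) = 455087/335818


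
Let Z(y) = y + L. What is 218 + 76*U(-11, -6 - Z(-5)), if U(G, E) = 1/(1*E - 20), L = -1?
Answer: 1071/5 ≈ 214.20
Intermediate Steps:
Z(y) = -1 + y (Z(y) = y - 1 = -1 + y)
U(G, E) = 1/(-20 + E) (U(G, E) = 1/(E - 20) = 1/(-20 + E))
218 + 76*U(-11, -6 - Z(-5)) = 218 + 76/(-20 + (-6 - (-1 - 5))) = 218 + 76/(-20 + (-6 - 1*(-6))) = 218 + 76/(-20 + (-6 + 6)) = 218 + 76/(-20 + 0) = 218 + 76/(-20) = 218 + 76*(-1/20) = 218 - 19/5 = 1071/5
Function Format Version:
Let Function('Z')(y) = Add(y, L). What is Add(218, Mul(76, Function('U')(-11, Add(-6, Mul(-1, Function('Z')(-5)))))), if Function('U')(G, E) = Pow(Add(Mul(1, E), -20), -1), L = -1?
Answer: Rational(1071, 5) ≈ 214.20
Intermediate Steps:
Function('Z')(y) = Add(-1, y) (Function('Z')(y) = Add(y, -1) = Add(-1, y))
Function('U')(G, E) = Pow(Add(-20, E), -1) (Function('U')(G, E) = Pow(Add(E, -20), -1) = Pow(Add(-20, E), -1))
Add(218, Mul(76, Function('U')(-11, Add(-6, Mul(-1, Function('Z')(-5)))))) = Add(218, Mul(76, Pow(Add(-20, Add(-6, Mul(-1, Add(-1, -5)))), -1))) = Add(218, Mul(76, Pow(Add(-20, Add(-6, Mul(-1, -6))), -1))) = Add(218, Mul(76, Pow(Add(-20, Add(-6, 6)), -1))) = Add(218, Mul(76, Pow(Add(-20, 0), -1))) = Add(218, Mul(76, Pow(-20, -1))) = Add(218, Mul(76, Rational(-1, 20))) = Add(218, Rational(-19, 5)) = Rational(1071, 5)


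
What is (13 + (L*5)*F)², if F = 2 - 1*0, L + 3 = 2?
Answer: 9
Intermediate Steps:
L = -1 (L = -3 + 2 = -1)
F = 2 (F = 2 + 0 = 2)
(13 + (L*5)*F)² = (13 - 1*5*2)² = (13 - 5*2)² = (13 - 10)² = 3² = 9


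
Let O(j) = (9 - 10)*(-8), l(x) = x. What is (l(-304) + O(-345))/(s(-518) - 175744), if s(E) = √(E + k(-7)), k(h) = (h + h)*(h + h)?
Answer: 26010112/15442976929 + 148*I*√322/15442976929 ≈ 0.0016843 + 1.7197e-7*I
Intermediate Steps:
O(j) = 8 (O(j) = -1*(-8) = 8)
k(h) = 4*h² (k(h) = (2*h)*(2*h) = 4*h²)
s(E) = √(196 + E) (s(E) = √(E + 4*(-7)²) = √(E + 4*49) = √(E + 196) = √(196 + E))
(l(-304) + O(-345))/(s(-518) - 175744) = (-304 + 8)/(√(196 - 518) - 175744) = -296/(√(-322) - 175744) = -296/(I*√322 - 175744) = -296/(-175744 + I*√322)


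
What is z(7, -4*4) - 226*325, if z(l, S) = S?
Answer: -73466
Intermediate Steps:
z(7, -4*4) - 226*325 = -4*4 - 226*325 = -16 - 73450 = -73466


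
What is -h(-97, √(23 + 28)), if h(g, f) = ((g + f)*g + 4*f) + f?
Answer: -9409 + 92*√51 ≈ -8752.0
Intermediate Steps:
h(g, f) = 5*f + g*(f + g) (h(g, f) = ((f + g)*g + 4*f) + f = (g*(f + g) + 4*f) + f = (4*f + g*(f + g)) + f = 5*f + g*(f + g))
-h(-97, √(23 + 28)) = -((-97)² + 5*√(23 + 28) + √(23 + 28)*(-97)) = -(9409 + 5*√51 + √51*(-97)) = -(9409 + 5*√51 - 97*√51) = -(9409 - 92*√51) = -9409 + 92*√51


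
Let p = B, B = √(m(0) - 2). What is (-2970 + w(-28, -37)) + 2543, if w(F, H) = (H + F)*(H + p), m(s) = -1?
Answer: 1978 - 65*I*√3 ≈ 1978.0 - 112.58*I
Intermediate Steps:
B = I*√3 (B = √(-1 - 2) = √(-3) = I*√3 ≈ 1.732*I)
p = I*√3 ≈ 1.732*I
w(F, H) = (F + H)*(H + I*√3) (w(F, H) = (H + F)*(H + I*√3) = (F + H)*(H + I*√3))
(-2970 + w(-28, -37)) + 2543 = (-2970 + ((-37)² - 28*(-37) + I*(-28)*√3 + I*(-37)*√3)) + 2543 = (-2970 + (1369 + 1036 - 28*I*√3 - 37*I*√3)) + 2543 = (-2970 + (2405 - 65*I*√3)) + 2543 = (-565 - 65*I*√3) + 2543 = 1978 - 65*I*√3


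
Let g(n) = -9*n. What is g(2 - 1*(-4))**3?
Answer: -157464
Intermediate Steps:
g(2 - 1*(-4))**3 = (-9*(2 - 1*(-4)))**3 = (-9*(2 + 4))**3 = (-9*6)**3 = (-54)**3 = -157464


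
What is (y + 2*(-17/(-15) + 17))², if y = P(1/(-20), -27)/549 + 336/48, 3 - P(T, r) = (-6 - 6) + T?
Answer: 225975686161/120560400 ≈ 1874.4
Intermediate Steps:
P(T, r) = 15 - T (P(T, r) = 3 - ((-6 - 6) + T) = 3 - (-12 + T) = 3 + (12 - T) = 15 - T)
y = 77161/10980 (y = (15 - 1/(-20))/549 + 336/48 = (15 - 1*(-1/20))*(1/549) + 336*(1/48) = (15 + 1/20)*(1/549) + 7 = (301/20)*(1/549) + 7 = 301/10980 + 7 = 77161/10980 ≈ 7.0274)
(y + 2*(-17/(-15) + 17))² = (77161/10980 + 2*(-17/(-15) + 17))² = (77161/10980 + 2*(-17*(-1/15) + 17))² = (77161/10980 + 2*(17/15 + 17))² = (77161/10980 + 2*(272/15))² = (77161/10980 + 544/15)² = (475369/10980)² = 225975686161/120560400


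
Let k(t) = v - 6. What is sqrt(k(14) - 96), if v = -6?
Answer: 6*I*sqrt(3) ≈ 10.392*I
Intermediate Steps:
k(t) = -12 (k(t) = -6 - 6 = -12)
sqrt(k(14) - 96) = sqrt(-12 - 96) = sqrt(-108) = 6*I*sqrt(3)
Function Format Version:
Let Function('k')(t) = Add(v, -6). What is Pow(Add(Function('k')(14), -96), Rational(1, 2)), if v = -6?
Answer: Mul(6, I, Pow(3, Rational(1, 2))) ≈ Mul(10.392, I)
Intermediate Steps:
Function('k')(t) = -12 (Function('k')(t) = Add(-6, -6) = -12)
Pow(Add(Function('k')(14), -96), Rational(1, 2)) = Pow(Add(-12, -96), Rational(1, 2)) = Pow(-108, Rational(1, 2)) = Mul(6, I, Pow(3, Rational(1, 2)))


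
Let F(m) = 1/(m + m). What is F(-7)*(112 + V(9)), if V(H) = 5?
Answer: -117/14 ≈ -8.3571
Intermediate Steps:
F(m) = 1/(2*m)
F(-7)*(112 + V(9)) = ((½)/(-7))*(112 + 5) = ((½)*(-⅐))*117 = -1/14*117 = -117/14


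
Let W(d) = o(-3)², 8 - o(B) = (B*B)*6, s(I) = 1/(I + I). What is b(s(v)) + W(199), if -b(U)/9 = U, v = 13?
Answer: 55007/26 ≈ 2115.7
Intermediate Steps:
s(I) = 1/(2*I)
b(U) = -9*U
o(B) = 8 - 6*B² (o(B) = 8 - B*B*6 = 8 - B²*6 = 8 - 6*B²)
W(d) = 2116 (W(d) = (8 - 6*(-3)²)² = (8 - 6*9)² = (8 - 54)² = (-46)² = 2116)
b(s(v)) + W(199) = -9/(2*13) + 2116 = -9*1/26 + 2116 = -9/26 + 2116 = 55007/26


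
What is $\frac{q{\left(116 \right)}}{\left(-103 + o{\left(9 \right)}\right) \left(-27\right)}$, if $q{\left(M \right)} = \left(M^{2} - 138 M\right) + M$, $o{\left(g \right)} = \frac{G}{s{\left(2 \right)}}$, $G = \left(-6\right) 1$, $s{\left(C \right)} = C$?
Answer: $- \frac{406}{477} \approx -0.85115$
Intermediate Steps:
$G = -6$
$o{\left(g \right)} = -3$ ($o{\left(g \right)} = - \frac{6}{2} = \left(-6\right) \frac{1}{2} = -3$)
$q{\left(M \right)} = M^{2} - 137 M$
$\frac{q{\left(116 \right)}}{\left(-103 + o{\left(9 \right)}\right) \left(-27\right)} = \frac{116 \left(-137 + 116\right)}{\left(-103 - 3\right) \left(-27\right)} = \frac{116 \left(-21\right)}{\left(-106\right) \left(-27\right)} = - \frac{2436}{2862} = \left(-2436\right) \frac{1}{2862} = - \frac{406}{477}$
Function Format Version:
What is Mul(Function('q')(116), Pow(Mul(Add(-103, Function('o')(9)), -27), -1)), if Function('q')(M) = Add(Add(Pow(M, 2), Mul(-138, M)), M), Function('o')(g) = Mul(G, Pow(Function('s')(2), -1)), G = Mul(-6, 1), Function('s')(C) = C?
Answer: Rational(-406, 477) ≈ -0.85115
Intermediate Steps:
G = -6
Function('o')(g) = -3 (Function('o')(g) = Mul(-6, Pow(2, -1)) = Mul(-6, Rational(1, 2)) = -3)
Function('q')(M) = Add(Pow(M, 2), Mul(-137, M))
Mul(Function('q')(116), Pow(Mul(Add(-103, Function('o')(9)), -27), -1)) = Mul(Mul(116, Add(-137, 116)), Pow(Mul(Add(-103, -3), -27), -1)) = Mul(Mul(116, -21), Pow(Mul(-106, -27), -1)) = Mul(-2436, Pow(2862, -1)) = Mul(-2436, Rational(1, 2862)) = Rational(-406, 477)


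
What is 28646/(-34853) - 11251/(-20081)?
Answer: -183109223/699883093 ≈ -0.26163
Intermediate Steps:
28646/(-34853) - 11251/(-20081) = 28646*(-1/34853) - 11251*(-1/20081) = -28646/34853 + 11251/20081 = -183109223/699883093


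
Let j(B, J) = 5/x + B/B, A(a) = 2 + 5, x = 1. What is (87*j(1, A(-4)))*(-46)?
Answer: -24012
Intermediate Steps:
A(a) = 7
j(B, J) = 6 (j(B, J) = 5/1 + B/B = 5*1 + 1 = 5 + 1 = 6)
(87*j(1, A(-4)))*(-46) = (87*6)*(-46) = 522*(-46) = -24012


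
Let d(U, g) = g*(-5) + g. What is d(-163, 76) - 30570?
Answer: -30874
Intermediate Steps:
d(U, g) = -4*g (d(U, g) = -5*g + g = -4*g)
d(-163, 76) - 30570 = -4*76 - 30570 = -304 - 30570 = -30874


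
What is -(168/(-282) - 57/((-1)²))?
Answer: 2707/47 ≈ 57.596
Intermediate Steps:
-(168/(-282) - 57/((-1)²)) = -(168*(-1/282) - 57/1) = -(-28/47 - 57*1) = -(-28/47 - 57) = -1*(-2707/47) = 2707/47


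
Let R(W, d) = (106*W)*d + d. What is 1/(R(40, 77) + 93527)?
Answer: 1/420084 ≈ 2.3805e-6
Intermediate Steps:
R(W, d) = d + 106*W*d (R(W, d) = 106*W*d + d = d + 106*W*d)
1/(R(40, 77) + 93527) = 1/(77*(1 + 106*40) + 93527) = 1/(77*(1 + 4240) + 93527) = 1/(77*4241 + 93527) = 1/(326557 + 93527) = 1/420084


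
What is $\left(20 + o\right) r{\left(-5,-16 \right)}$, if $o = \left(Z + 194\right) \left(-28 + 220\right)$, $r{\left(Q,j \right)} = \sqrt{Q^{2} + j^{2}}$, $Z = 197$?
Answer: $75092 \sqrt{281} \approx 1.2588 \cdot 10^{6}$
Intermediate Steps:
$o = 75072$ ($o = \left(197 + 194\right) \left(-28 + 220\right) = 391 \cdot 192 = 75072$)
$\left(20 + o\right) r{\left(-5,-16 \right)} = \left(20 + 75072\right) \sqrt{\left(-5\right)^{2} + \left(-16\right)^{2}} = 75092 \sqrt{25 + 256} = 75092 \sqrt{281}$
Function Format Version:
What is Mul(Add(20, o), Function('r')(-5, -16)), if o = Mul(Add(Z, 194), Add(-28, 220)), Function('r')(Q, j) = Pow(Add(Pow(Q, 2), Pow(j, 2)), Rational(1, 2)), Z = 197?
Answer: Mul(75092, Pow(281, Rational(1, 2))) ≈ 1.2588e+6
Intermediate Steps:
o = 75072 (o = Mul(Add(197, 194), Add(-28, 220)) = Mul(391, 192) = 75072)
Mul(Add(20, o), Function('r')(-5, -16)) = Mul(Add(20, 75072), Pow(Add(Pow(-5, 2), Pow(-16, 2)), Rational(1, 2))) = Mul(75092, Pow(Add(25, 256), Rational(1, 2))) = Mul(75092, Pow(281, Rational(1, 2)))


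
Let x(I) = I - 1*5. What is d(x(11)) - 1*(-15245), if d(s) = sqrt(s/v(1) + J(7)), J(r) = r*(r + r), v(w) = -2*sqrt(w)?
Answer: 15245 + sqrt(95) ≈ 15255.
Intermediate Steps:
J(r) = 2*r**2 (J(r) = r*(2*r) = 2*r**2)
x(I) = -5 + I (x(I) = I - 5 = -5 + I)
d(s) = sqrt(98 - s/2) (d(s) = sqrt(s/((-2*sqrt(1))) + 2*7**2) = sqrt(s/((-2*1)) + 2*49) = sqrt(s/(-2) + 98) = sqrt(s*(-1/2) + 98) = sqrt(-s/2 + 98) = sqrt(98 - s/2))
d(x(11)) - 1*(-15245) = sqrt(392 - 2*(-5 + 11))/2 - 1*(-15245) = sqrt(392 - 2*6)/2 + 15245 = sqrt(392 - 12)/2 + 15245 = sqrt(380)/2 + 15245 = (2*sqrt(95))/2 + 15245 = sqrt(95) + 15245 = 15245 + sqrt(95)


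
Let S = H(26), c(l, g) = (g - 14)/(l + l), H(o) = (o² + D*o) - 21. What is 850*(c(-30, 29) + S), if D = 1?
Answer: 1157275/2 ≈ 5.7864e+5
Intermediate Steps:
H(o) = -21 + o + o² (H(o) = (o² + 1*o) - 21 = (o² + o) - 21 = (o + o²) - 21 = -21 + o + o²)
c(l, g) = (-14 + g)/(2*l) (c(l, g) = (-14 + g)/((2*l)) = (-14 + g)*(1/(2*l)) = (-14 + g)/(2*l))
S = 681 (S = -21 + 26 + 26² = -21 + 26 + 676 = 681)
850*(c(-30, 29) + S) = 850*((½)*(-14 + 29)/(-30) + 681) = 850*((½)*(-1/30)*15 + 681) = 850*(-¼ + 681) = 850*(2723/4) = 1157275/2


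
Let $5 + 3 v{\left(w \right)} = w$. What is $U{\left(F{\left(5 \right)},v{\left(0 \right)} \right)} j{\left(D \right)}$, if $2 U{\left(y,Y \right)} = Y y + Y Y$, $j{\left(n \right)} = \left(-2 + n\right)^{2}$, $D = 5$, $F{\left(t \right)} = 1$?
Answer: $5$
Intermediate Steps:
$v{\left(w \right)} = - \frac{5}{3} + \frac{w}{3}$
$U{\left(y,Y \right)} = \frac{Y^{2}}{2} + \frac{Y y}{2}$ ($U{\left(y,Y \right)} = \frac{Y y + Y Y}{2} = \frac{Y y + Y^{2}}{2} = \frac{Y^{2} + Y y}{2} = \frac{Y^{2}}{2} + \frac{Y y}{2}$)
$U{\left(F{\left(5 \right)},v{\left(0 \right)} \right)} j{\left(D \right)} = \frac{\left(- \frac{5}{3} + \frac{1}{3} \cdot 0\right) \left(\left(- \frac{5}{3} + \frac{1}{3} \cdot 0\right) + 1\right)}{2} \left(-2 + 5\right)^{2} = \frac{\left(- \frac{5}{3} + 0\right) \left(\left(- \frac{5}{3} + 0\right) + 1\right)}{2} \cdot 3^{2} = \frac{1}{2} \left(- \frac{5}{3}\right) \left(- \frac{5}{3} + 1\right) 9 = \frac{1}{2} \left(- \frac{5}{3}\right) \left(- \frac{2}{3}\right) 9 = \frac{5}{9} \cdot 9 = 5$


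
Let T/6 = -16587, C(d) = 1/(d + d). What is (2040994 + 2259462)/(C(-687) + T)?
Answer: -5908826544/136743229 ≈ -43.211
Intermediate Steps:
C(d) = 1/(2*d)
T = -99522 (T = 6*(-16587) = -99522)
(2040994 + 2259462)/(C(-687) + T) = (2040994 + 2259462)/((½)/(-687) - 99522) = 4300456/((½)*(-1/687) - 99522) = 4300456/(-1/1374 - 99522) = 4300456/(-136743229/1374) = 4300456*(-1374/136743229) = -5908826544/136743229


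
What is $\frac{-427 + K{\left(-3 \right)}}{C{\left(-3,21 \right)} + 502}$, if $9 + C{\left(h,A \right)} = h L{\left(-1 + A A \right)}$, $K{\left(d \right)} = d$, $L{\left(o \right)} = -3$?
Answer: $- \frac{215}{251} \approx -0.85657$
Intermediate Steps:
$C{\left(h,A \right)} = -9 - 3 h$ ($C{\left(h,A \right)} = -9 + h \left(-3\right) = -9 - 3 h$)
$\frac{-427 + K{\left(-3 \right)}}{C{\left(-3,21 \right)} + 502} = \frac{-427 - 3}{\left(-9 - -9\right) + 502} = - \frac{430}{\left(-9 + 9\right) + 502} = - \frac{430}{0 + 502} = - \frac{430}{502} = \left(-430\right) \frac{1}{502} = - \frac{215}{251}$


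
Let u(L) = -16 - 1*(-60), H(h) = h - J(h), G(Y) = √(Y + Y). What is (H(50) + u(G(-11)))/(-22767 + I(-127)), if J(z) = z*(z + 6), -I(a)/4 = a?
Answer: 2706/22259 ≈ 0.12157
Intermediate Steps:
I(a) = -4*a
J(z) = z*(6 + z)
G(Y) = √2*√Y (G(Y) = √(2*Y) = √2*√Y)
H(h) = h - h*(6 + h)
u(L) = 44 (u(L) = -16 + 60 = 44)
(H(50) + u(G(-11)))/(-22767 + I(-127)) = (50*(-5 - 1*50) + 44)/(-22767 - 4*(-127)) = (50*(-5 - 50) + 44)/(-22767 + 508) = (50*(-55) + 44)/(-22259) = (-2750 + 44)*(-1/22259) = -2706*(-1/22259) = 2706/22259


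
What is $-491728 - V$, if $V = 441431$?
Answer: $-933159$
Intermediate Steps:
$-491728 - V = -491728 - 441431 = -933159$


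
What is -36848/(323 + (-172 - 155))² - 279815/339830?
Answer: -156581661/67966 ≈ -2303.8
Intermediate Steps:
-36848/(323 + (-172 - 155))² - 279815/339830 = -36848/(323 - 327)² - 279815*1/339830 = -36848/((-4)²) - 55963/67966 = -36848/16 - 55963/67966 = -36848*1/16 - 55963/67966 = -2303 - 55963/67966 = -156581661/67966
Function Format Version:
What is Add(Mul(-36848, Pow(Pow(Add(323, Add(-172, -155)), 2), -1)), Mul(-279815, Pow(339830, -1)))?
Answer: Rational(-156581661, 67966) ≈ -2303.8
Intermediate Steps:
Add(Mul(-36848, Pow(Pow(Add(323, Add(-172, -155)), 2), -1)), Mul(-279815, Pow(339830, -1))) = Add(Mul(-36848, Pow(Pow(Add(323, -327), 2), -1)), Mul(-279815, Rational(1, 339830))) = Add(Mul(-36848, Pow(Pow(-4, 2), -1)), Rational(-55963, 67966)) = Add(Mul(-36848, Pow(16, -1)), Rational(-55963, 67966)) = Add(Mul(-36848, Rational(1, 16)), Rational(-55963, 67966)) = Add(-2303, Rational(-55963, 67966)) = Rational(-156581661, 67966)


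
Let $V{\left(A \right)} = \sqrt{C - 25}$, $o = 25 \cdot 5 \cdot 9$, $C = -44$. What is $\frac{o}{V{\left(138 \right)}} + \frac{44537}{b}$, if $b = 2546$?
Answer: $\frac{44537}{2546} - \frac{375 i \sqrt{69}}{23} \approx 17.493 - 135.43 i$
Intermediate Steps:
$o = 1125$ ($o = 125 \cdot 9 = 1125$)
$V{\left(A \right)} = i \sqrt{69}$ ($V{\left(A \right)} = \sqrt{-44 - 25} = \sqrt{-69} = i \sqrt{69}$)
$\frac{o}{V{\left(138 \right)}} + \frac{44537}{b} = \frac{1125}{i \sqrt{69}} + \frac{44537}{2546} = 1125 \left(- \frac{i \sqrt{69}}{69}\right) + 44537 \cdot \frac{1}{2546} = - \frac{375 i \sqrt{69}}{23} + \frac{44537}{2546} = \frac{44537}{2546} - \frac{375 i \sqrt{69}}{23}$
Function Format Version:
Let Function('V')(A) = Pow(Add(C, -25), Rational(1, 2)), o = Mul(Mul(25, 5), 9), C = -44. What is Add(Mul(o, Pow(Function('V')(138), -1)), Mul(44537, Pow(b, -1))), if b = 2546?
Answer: Add(Rational(44537, 2546), Mul(Rational(-375, 23), I, Pow(69, Rational(1, 2)))) ≈ Add(17.493, Mul(-135.43, I))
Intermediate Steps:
o = 1125 (o = Mul(125, 9) = 1125)
Function('V')(A) = Mul(I, Pow(69, Rational(1, 2))) (Function('V')(A) = Pow(Add(-44, -25), Rational(1, 2)) = Pow(-69, Rational(1, 2)) = Mul(I, Pow(69, Rational(1, 2))))
Add(Mul(o, Pow(Function('V')(138), -1)), Mul(44537, Pow(b, -1))) = Add(Mul(1125, Pow(Mul(I, Pow(69, Rational(1, 2))), -1)), Mul(44537, Pow(2546, -1))) = Add(Mul(1125, Mul(Rational(-1, 69), I, Pow(69, Rational(1, 2)))), Mul(44537, Rational(1, 2546))) = Add(Mul(Rational(-375, 23), I, Pow(69, Rational(1, 2))), Rational(44537, 2546)) = Add(Rational(44537, 2546), Mul(Rational(-375, 23), I, Pow(69, Rational(1, 2))))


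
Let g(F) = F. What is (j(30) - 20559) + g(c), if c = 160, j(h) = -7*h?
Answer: -20609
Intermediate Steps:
(j(30) - 20559) + g(c) = (-7*30 - 20559) + 160 = (-210 - 20559) + 160 = -20769 + 160 = -20609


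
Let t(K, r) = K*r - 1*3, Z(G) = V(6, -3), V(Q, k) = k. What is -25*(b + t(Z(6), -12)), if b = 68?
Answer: -2525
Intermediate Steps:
Z(G) = -3
t(K, r) = -3 + K*r (t(K, r) = K*r - 3 = -3 + K*r)
-25*(b + t(Z(6), -12)) = -25*(68 + (-3 - 3*(-12))) = -25*(68 + (-3 + 36)) = -25*(68 + 33) = -25*101 = -2525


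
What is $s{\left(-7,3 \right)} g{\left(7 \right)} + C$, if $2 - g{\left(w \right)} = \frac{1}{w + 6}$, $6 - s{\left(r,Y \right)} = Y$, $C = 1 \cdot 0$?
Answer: $\frac{75}{13} \approx 5.7692$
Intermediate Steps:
$C = 0$
$s{\left(r,Y \right)} = 6 - Y$
$g{\left(w \right)} = 2 - \frac{1}{6 + w}$ ($g{\left(w \right)} = 2 - \frac{1}{w + 6} = 2 - \frac{1}{6 + w}$)
$s{\left(-7,3 \right)} g{\left(7 \right)} + C = \left(6 - 3\right) \frac{11 + 2 \cdot 7}{6 + 7} + 0 = \left(6 - 3\right) \frac{11 + 14}{13} + 0 = 3 \cdot \frac{1}{13} \cdot 25 + 0 = 3 \cdot \frac{25}{13} + 0 = \frac{75}{13} + 0 = \frac{75}{13}$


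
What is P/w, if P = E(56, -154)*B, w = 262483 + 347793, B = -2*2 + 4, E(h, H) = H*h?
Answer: 0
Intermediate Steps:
B = 0 (B = -4 + 4 = 0)
w = 610276
P = 0 (P = -154*56*0 = -8624*0 = 0)
P/w = 0/610276 = 0*(1/610276) = 0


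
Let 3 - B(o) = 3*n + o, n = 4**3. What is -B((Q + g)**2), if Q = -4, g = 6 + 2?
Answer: 205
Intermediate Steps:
g = 8
n = 64
B(o) = -189 - o (B(o) = 3 - (3*64 + o) = 3 - (192 + o) = 3 + (-192 - o) = -189 - o)
-B((Q + g)**2) = -(-189 - (-4 + 8)**2) = -(-189 - 1*4**2) = -(-189 - 1*16) = -(-189 - 16) = -1*(-205) = 205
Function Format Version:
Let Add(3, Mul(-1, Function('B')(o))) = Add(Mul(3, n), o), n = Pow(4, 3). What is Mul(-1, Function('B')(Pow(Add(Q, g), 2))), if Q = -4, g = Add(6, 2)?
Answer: 205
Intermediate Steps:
g = 8
n = 64
Function('B')(o) = Add(-189, Mul(-1, o)) (Function('B')(o) = Add(3, Mul(-1, Add(Mul(3, 64), o))) = Add(3, Mul(-1, Add(192, o))) = Add(3, Add(-192, Mul(-1, o))) = Add(-189, Mul(-1, o)))
Mul(-1, Function('B')(Pow(Add(Q, g), 2))) = Mul(-1, Add(-189, Mul(-1, Pow(Add(-4, 8), 2)))) = Mul(-1, Add(-189, Mul(-1, Pow(4, 2)))) = Mul(-1, Add(-189, Mul(-1, 16))) = Mul(-1, Add(-189, -16)) = Mul(-1, -205) = 205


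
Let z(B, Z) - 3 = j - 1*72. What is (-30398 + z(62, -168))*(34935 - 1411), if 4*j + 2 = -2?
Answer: -1021409232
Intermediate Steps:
j = -1 (j = -½ + (¼)*(-2) = -½ - ½ = -1)
z(B, Z) = -70 (z(B, Z) = 3 + (-1 - 1*72) = 3 + (-1 - 72) = 3 - 73 = -70)
(-30398 + z(62, -168))*(34935 - 1411) = (-30398 - 70)*(34935 - 1411) = -30468*33524 = -1021409232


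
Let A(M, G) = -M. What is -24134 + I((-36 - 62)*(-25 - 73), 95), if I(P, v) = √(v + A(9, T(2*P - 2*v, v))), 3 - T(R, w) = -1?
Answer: -24134 + √86 ≈ -24125.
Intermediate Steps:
T(R, w) = 4 (T(R, w) = 3 - 1*(-1) = 3 + 1 = 4)
I(P, v) = √(-9 + v) (I(P, v) = √(v - 1*9) = √(v - 9) = √(-9 + v))
-24134 + I((-36 - 62)*(-25 - 73), 95) = -24134 + √(-9 + 95) = -24134 + √86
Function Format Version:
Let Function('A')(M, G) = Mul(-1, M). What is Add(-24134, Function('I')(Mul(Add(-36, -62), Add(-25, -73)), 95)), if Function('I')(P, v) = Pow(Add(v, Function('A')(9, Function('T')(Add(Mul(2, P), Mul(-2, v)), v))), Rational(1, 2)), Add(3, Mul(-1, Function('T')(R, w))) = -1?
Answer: Add(-24134, Pow(86, Rational(1, 2))) ≈ -24125.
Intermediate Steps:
Function('T')(R, w) = 4 (Function('T')(R, w) = Add(3, Mul(-1, -1)) = Add(3, 1) = 4)
Function('I')(P, v) = Pow(Add(-9, v), Rational(1, 2)) (Function('I')(P, v) = Pow(Add(v, Mul(-1, 9)), Rational(1, 2)) = Pow(Add(v, -9), Rational(1, 2)) = Pow(Add(-9, v), Rational(1, 2)))
Add(-24134, Function('I')(Mul(Add(-36, -62), Add(-25, -73)), 95)) = Add(-24134, Pow(Add(-9, 95), Rational(1, 2))) = Add(-24134, Pow(86, Rational(1, 2)))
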